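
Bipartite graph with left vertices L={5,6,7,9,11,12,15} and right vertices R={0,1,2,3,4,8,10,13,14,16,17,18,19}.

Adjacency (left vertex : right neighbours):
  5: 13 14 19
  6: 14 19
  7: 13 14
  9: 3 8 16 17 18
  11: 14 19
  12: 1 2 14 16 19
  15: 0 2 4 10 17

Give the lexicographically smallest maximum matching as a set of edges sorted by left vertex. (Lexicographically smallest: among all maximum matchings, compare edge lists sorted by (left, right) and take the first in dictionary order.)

|M| = 6 (so the lex-smallest maximum matching has 6 edges)
process left vertices in ascending order; for each, take the smallest-labelled available neighbour that still permits 6 edges overall, or leave it unmatched if none does
lex-smallest matching: {5-13, 6-14, 9-3, 11-19, 12-1, 15-0}

Lex-smallest maximum matching: {(5,13), (6,14), (9,3), (11,19), (12,1), (15,0)}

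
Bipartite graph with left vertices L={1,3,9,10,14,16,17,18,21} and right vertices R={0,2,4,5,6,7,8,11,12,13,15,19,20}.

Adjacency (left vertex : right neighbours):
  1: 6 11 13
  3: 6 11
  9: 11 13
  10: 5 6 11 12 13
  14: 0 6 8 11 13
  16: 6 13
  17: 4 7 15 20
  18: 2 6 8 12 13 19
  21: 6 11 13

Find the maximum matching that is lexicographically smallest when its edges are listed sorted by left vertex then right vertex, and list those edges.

Lex-smallest maximum matching: {(1,6), (3,11), (9,13), (10,5), (14,0), (17,4), (18,2)}

|M| = 7 (so the lex-smallest maximum matching has 7 edges)
process left vertices in ascending order; for each, take the smallest-labelled available neighbour that still permits 7 edges overall, or leave it unmatched if none does
lex-smallest matching: {1-6, 3-11, 9-13, 10-5, 14-0, 17-4, 18-2}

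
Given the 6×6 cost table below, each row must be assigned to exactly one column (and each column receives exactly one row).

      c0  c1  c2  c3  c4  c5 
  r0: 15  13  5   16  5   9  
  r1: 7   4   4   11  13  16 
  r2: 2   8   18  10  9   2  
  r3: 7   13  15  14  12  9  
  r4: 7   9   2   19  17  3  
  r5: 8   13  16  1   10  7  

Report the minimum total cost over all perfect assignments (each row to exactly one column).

optimal assignment: row0→col4 (cost 5), row1→col1 (cost 4), row2→col5 (cost 2), row3→col0 (cost 7), row4→col2 (cost 2), row5→col3 (cost 1)
total = 5 + 4 + 2 + 7 + 2 + 1 = 21

Minimum assignment cost: 21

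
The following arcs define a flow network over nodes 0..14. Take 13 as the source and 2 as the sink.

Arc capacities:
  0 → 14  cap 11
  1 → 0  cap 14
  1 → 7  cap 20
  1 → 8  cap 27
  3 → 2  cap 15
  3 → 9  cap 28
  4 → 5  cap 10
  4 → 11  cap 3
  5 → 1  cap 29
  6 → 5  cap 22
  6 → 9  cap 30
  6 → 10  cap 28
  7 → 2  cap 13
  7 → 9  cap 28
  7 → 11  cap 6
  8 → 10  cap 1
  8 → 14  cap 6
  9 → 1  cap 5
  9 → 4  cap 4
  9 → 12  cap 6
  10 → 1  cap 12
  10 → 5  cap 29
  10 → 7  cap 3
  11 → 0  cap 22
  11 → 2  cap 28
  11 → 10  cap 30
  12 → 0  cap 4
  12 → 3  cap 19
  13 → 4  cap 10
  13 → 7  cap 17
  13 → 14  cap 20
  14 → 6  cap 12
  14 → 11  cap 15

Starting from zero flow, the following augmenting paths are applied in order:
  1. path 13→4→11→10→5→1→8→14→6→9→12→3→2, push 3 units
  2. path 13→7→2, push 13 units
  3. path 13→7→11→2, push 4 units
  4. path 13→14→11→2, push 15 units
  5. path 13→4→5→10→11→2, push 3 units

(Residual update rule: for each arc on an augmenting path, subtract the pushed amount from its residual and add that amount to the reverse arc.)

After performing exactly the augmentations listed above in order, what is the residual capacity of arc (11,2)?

Residual capacity of (11,2): 6

after path 1 (13→4→11→10→5→1→8→14→6→9→12→3→2, push 3): res(11,2)=28
after path 2 (13→7→2, push 13): res(11,2)=28
after path 3 (13→7→11→2, push 4): res(11,2)=24
after path 4 (13→14→11→2, push 15): res(11,2)=9
after path 5 (13→4→5→10→11→2, push 3): res(11,2)=6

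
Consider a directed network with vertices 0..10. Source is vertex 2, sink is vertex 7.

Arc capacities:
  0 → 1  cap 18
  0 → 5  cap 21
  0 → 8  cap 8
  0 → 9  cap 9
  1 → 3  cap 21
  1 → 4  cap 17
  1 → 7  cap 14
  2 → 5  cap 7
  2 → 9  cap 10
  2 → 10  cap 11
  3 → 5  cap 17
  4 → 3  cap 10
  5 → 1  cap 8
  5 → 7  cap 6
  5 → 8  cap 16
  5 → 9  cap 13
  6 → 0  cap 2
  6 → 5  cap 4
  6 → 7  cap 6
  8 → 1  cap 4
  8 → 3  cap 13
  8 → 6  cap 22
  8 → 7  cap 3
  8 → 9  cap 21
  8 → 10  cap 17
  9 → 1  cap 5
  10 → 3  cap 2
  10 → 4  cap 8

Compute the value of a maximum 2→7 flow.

Maximum flow value: 22

augment #1: 2→5→7 bottleneck 6, total now 6
augment #2: 2→5→1→7 bottleneck 1, total now 7
augment #3: 2→9→1→7 bottleneck 5, total now 12
augment #4: 2→10→3→5→1→7 bottleneck 2, total now 14
augment #5: 2→10→4→3→5→1→7 bottleneck 5, total now 19
augment #6: 2→10→4→3→5→8→7 bottleneck 3, total now 22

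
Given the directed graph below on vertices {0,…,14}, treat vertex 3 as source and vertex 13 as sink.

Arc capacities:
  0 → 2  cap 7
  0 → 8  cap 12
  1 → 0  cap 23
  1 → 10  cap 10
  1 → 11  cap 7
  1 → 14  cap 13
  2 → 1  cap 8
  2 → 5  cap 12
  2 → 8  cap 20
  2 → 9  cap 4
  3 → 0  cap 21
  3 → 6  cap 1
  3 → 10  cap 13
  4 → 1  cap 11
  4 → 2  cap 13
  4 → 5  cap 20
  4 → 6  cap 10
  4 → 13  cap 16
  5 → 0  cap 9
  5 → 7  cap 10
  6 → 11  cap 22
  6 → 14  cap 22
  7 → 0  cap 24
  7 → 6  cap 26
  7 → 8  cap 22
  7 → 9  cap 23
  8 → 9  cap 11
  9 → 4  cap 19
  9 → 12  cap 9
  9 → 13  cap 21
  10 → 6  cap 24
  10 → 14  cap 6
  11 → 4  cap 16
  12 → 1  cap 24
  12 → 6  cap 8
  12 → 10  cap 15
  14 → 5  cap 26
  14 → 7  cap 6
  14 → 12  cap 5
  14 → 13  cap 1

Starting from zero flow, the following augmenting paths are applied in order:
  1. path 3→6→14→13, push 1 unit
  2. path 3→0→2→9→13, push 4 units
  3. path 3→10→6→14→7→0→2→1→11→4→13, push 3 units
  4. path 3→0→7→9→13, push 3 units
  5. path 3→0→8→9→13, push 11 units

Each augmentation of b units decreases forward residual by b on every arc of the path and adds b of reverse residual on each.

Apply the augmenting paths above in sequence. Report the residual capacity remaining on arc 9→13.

Residual capacity of (9,13): 3

after path 1 (3→6→14→13, push 1): res(9,13)=21
after path 2 (3→0→2→9→13, push 4): res(9,13)=17
after path 3 (3→10→6→14→7→0→2→1→11→4→13, push 3): res(9,13)=17
after path 4 (3→0→7→9→13, push 3): res(9,13)=14
after path 5 (3→0→8→9→13, push 11): res(9,13)=3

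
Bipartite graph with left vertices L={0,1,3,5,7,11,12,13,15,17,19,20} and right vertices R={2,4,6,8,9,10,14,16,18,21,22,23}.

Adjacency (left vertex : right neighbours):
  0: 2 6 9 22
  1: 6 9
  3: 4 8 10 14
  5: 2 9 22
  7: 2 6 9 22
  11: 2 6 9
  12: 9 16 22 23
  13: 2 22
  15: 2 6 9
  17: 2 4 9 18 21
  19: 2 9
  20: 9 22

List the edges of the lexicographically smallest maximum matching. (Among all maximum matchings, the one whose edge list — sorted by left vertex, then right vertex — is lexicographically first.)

Lex-smallest maximum matching: {(0,2), (1,6), (3,4), (5,9), (7,22), (12,16), (17,18)}

|M| = 7 (so the lex-smallest maximum matching has 7 edges)
process left vertices in ascending order; for each, take the smallest-labelled available neighbour that still permits 7 edges overall, or leave it unmatched if none does
lex-smallest matching: {0-2, 1-6, 3-4, 5-9, 7-22, 12-16, 17-18}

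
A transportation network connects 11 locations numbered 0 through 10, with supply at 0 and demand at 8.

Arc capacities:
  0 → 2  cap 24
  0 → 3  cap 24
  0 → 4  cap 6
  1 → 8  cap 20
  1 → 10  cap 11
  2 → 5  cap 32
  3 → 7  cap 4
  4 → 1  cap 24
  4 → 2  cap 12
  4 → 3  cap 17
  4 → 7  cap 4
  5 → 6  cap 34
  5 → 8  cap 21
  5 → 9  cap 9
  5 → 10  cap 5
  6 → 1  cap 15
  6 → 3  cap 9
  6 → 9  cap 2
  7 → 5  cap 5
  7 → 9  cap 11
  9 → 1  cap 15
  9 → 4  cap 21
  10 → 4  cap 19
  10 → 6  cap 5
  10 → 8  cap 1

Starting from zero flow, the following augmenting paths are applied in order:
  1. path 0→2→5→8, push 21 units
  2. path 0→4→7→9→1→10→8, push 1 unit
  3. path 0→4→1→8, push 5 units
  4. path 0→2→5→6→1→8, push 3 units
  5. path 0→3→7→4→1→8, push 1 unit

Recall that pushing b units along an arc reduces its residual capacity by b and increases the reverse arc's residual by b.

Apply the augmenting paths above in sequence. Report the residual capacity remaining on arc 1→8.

Residual capacity of (1,8): 11

after path 1 (0→2→5→8, push 21): res(1,8)=20
after path 2 (0→4→7→9→1→10→8, push 1): res(1,8)=20
after path 3 (0→4→1→8, push 5): res(1,8)=15
after path 4 (0→2→5→6→1→8, push 3): res(1,8)=12
after path 5 (0→3→7→4→1→8, push 1): res(1,8)=11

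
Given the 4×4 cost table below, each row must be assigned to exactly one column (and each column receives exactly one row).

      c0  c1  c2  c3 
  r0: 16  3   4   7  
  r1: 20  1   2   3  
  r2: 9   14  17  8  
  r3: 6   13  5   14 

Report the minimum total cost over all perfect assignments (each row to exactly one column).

Minimum assignment cost: 19

one of 2 optimal assignments: row0→col1 (cost 3), row1→col2 (cost 2), row2→col3 (cost 8), row3→col0 (cost 6)
total = 3 + 2 + 8 + 6 = 19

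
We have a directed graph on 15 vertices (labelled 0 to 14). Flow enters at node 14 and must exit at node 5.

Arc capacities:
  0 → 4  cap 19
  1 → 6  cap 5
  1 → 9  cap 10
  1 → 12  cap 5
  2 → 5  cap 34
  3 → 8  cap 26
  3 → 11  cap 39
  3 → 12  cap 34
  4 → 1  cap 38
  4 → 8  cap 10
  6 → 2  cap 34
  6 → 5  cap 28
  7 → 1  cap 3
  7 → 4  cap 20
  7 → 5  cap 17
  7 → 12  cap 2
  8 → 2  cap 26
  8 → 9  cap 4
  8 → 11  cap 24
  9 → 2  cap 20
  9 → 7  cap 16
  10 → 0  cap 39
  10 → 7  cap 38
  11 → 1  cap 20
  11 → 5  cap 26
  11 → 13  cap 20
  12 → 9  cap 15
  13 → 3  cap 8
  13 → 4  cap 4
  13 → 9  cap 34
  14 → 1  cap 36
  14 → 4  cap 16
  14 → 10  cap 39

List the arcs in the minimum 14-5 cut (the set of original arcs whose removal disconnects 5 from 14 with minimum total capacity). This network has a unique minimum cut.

augment #1: 14→1→6→5 push 5
augment #2: 14→10→7→5 push 17
augment #3: 14→1→9→2→5 push 10
augment #4: 14→4→8→2→5 push 10
augment #5: 14→1→12→9→2→5 push 5
augment #6: 14→10→7→12→9→2→5 push 2
max flow = 49; residual-reachable set from 14 gives S-side
cut edges (S→T): {(1,6), (1,9), (1,12), (4,8), (7,5), (7,12)} total cap 49

Min-cut arcs: {(1,6), (1,9), (1,12), (4,8), (7,5), (7,12)} (total capacity 49)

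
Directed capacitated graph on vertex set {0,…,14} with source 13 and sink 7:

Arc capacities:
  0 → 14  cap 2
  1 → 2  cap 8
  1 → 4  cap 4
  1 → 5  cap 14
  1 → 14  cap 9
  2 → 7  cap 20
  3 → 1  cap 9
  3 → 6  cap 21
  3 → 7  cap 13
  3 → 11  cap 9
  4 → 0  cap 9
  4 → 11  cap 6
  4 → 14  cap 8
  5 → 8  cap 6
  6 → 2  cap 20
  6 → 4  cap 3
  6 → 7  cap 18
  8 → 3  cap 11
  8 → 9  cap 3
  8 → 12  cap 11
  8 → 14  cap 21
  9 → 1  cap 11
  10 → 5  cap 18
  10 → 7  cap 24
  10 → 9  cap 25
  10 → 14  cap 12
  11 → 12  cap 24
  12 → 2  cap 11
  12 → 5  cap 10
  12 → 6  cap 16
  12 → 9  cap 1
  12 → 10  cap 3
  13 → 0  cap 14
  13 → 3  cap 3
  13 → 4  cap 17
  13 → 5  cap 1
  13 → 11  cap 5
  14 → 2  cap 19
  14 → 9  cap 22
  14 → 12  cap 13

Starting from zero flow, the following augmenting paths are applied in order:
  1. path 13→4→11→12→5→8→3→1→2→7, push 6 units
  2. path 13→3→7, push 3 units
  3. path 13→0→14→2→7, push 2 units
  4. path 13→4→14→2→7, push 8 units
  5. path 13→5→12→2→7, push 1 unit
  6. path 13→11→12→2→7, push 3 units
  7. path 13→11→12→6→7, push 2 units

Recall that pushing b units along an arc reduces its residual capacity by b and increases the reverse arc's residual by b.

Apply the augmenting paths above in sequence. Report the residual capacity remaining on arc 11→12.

Residual capacity of (11,12): 13

after path 1 (13→4→11→12→5→8→3→1→2→7, push 6): res(11,12)=18
after path 2 (13→3→7, push 3): res(11,12)=18
after path 3 (13→0→14→2→7, push 2): res(11,12)=18
after path 4 (13→4→14→2→7, push 8): res(11,12)=18
after path 5 (13→5→12→2→7, push 1): res(11,12)=18
after path 6 (13→11→12→2→7, push 3): res(11,12)=15
after path 7 (13→11→12→6→7, push 2): res(11,12)=13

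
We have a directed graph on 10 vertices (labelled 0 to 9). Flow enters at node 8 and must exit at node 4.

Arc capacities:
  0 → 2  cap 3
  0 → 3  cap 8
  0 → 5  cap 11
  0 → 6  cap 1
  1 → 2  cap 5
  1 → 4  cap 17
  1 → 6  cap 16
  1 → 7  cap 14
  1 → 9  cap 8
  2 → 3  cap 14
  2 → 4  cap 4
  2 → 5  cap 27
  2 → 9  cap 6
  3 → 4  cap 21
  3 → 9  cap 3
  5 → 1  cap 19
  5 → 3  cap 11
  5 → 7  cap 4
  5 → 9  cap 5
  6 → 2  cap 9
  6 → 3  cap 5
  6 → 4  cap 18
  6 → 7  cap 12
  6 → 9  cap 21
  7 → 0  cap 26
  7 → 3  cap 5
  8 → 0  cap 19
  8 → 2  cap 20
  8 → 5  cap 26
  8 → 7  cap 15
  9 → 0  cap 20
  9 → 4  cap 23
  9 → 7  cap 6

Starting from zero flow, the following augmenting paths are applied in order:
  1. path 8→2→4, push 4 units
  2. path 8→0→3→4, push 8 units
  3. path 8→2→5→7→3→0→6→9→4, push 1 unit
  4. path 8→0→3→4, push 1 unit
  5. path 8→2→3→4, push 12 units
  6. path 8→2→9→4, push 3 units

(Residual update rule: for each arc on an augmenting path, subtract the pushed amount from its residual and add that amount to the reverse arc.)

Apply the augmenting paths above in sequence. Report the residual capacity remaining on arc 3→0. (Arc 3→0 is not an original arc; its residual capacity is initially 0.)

after path 1 (8→2→4, push 4): res(3,0)=0
after path 2 (8→0→3→4, push 8): res(3,0)=8
after path 3 (8→2→5→7→3→0→6→9→4, push 1): res(3,0)=7
after path 4 (8→0→3→4, push 1): res(3,0)=8
after path 5 (8→2→3→4, push 12): res(3,0)=8
after path 6 (8→2→9→4, push 3): res(3,0)=8

Residual capacity of (3,0): 8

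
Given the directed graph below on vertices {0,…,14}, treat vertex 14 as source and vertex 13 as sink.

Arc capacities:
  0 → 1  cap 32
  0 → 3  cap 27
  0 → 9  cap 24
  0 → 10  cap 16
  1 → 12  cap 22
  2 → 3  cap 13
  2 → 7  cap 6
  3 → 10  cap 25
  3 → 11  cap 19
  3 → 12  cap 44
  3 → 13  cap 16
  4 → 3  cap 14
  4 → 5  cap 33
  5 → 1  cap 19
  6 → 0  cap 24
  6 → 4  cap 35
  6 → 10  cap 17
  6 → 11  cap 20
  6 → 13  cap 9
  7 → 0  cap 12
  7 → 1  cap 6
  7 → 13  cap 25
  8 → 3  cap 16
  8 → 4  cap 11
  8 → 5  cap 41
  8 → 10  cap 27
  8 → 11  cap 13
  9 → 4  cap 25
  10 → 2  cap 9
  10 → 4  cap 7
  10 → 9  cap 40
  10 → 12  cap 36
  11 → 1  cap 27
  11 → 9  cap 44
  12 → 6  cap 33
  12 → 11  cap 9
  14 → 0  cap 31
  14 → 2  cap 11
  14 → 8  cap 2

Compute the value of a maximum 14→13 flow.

augment #1: 14→0→3→13 bottleneck 16, total now 16
augment #2: 14→2→7→13 bottleneck 6, total now 22
augment #3: 14→0→1→12→6→13 bottleneck 9, total now 31

Maximum flow value: 31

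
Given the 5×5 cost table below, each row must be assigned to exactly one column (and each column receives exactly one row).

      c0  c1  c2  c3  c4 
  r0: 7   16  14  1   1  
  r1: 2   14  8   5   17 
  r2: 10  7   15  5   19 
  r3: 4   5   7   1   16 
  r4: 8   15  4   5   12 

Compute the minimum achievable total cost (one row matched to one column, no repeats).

Minimum assignment cost: 15

optimal assignment: row0→col4 (cost 1), row1→col0 (cost 2), row2→col1 (cost 7), row3→col3 (cost 1), row4→col2 (cost 4)
total = 1 + 2 + 7 + 1 + 4 = 15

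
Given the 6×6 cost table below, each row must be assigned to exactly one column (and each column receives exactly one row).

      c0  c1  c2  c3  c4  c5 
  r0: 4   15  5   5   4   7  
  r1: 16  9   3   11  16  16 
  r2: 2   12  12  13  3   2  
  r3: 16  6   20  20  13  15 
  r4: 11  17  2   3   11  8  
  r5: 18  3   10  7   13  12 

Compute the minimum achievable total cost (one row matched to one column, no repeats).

Minimum assignment cost: 28

optimal assignment: row0→col0 (cost 4), row1→col2 (cost 3), row2→col5 (cost 2), row3→col4 (cost 13), row4→col3 (cost 3), row5→col1 (cost 3)
total = 4 + 3 + 2 + 13 + 3 + 3 = 28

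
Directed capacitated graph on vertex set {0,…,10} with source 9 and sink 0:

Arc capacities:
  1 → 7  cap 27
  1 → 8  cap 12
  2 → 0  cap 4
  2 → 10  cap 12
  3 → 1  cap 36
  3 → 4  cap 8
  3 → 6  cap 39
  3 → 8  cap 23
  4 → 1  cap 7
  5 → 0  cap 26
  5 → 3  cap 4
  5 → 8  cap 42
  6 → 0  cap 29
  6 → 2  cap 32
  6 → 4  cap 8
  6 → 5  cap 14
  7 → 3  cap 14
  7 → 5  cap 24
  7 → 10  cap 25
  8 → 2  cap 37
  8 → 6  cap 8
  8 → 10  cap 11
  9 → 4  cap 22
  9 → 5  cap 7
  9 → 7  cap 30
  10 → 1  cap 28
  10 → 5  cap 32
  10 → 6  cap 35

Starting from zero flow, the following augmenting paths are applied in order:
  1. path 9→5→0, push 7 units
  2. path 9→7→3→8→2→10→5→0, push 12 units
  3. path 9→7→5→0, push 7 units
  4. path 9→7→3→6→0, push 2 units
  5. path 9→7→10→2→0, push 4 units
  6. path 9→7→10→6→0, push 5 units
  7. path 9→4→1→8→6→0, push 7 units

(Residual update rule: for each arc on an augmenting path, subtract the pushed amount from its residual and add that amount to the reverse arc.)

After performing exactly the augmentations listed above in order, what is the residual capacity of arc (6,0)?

after path 1 (9→5→0, push 7): res(6,0)=29
after path 2 (9→7→3→8→2→10→5→0, push 12): res(6,0)=29
after path 3 (9→7→5→0, push 7): res(6,0)=29
after path 4 (9→7→3→6→0, push 2): res(6,0)=27
after path 5 (9→7→10→2→0, push 4): res(6,0)=27
after path 6 (9→7→10→6→0, push 5): res(6,0)=22
after path 7 (9→4→1→8→6→0, push 7): res(6,0)=15

Residual capacity of (6,0): 15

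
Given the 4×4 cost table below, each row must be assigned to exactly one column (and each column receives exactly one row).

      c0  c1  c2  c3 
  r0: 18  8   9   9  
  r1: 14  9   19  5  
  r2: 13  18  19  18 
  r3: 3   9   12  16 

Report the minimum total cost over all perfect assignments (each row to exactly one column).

one of 2 optimal assignments: row0→col1 (cost 8), row1→col3 (cost 5), row2→col2 (cost 19), row3→col0 (cost 3)
total = 8 + 5 + 19 + 3 = 35

Minimum assignment cost: 35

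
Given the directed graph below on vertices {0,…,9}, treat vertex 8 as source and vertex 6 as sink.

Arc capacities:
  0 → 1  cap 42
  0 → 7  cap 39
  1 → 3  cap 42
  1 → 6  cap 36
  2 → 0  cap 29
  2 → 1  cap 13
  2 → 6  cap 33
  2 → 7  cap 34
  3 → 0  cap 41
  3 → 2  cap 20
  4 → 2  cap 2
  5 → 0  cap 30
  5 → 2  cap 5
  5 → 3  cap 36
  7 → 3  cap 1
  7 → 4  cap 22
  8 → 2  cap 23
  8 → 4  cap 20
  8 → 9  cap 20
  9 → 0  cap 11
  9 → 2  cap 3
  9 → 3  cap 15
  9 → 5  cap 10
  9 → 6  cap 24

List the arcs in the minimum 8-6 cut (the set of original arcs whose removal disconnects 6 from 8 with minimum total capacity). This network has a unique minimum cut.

augment #1: 8→2→6 push 23
augment #2: 8→9→6 push 20
augment #3: 8→4→2→6 push 2
max flow = 45; residual-reachable set from 8 gives S-side
cut edges (S→T): {(4,2), (8,2), (8,9)} total cap 45

Min-cut arcs: {(4,2), (8,2), (8,9)} (total capacity 45)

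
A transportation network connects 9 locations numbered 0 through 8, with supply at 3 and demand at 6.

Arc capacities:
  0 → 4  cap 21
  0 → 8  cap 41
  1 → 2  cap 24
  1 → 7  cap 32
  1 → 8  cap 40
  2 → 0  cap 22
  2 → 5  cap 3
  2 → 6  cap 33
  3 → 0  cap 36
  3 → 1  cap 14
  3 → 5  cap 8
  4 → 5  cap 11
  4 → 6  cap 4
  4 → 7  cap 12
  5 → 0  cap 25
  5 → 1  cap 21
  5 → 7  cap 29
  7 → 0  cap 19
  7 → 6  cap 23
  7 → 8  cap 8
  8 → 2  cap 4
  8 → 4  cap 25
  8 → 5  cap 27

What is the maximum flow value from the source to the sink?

Maximum flow value: 55

augment #1: 3→0→4→6 bottleneck 4, total now 4
augment #2: 3→1→2→6 bottleneck 14, total now 18
augment #3: 3→5→7→6 bottleneck 8, total now 26
augment #4: 3→0→4→7→6 bottleneck 12, total now 38
augment #5: 3→0→8→2→6 bottleneck 4, total now 42
augment #6: 3→0→4→5→7→6 bottleneck 3, total now 45
augment #7: 3→0→4→5→1→2→6 bottleneck 2, total now 47
augment #8: 3→0→8→5→1→2→6 bottleneck 8, total now 55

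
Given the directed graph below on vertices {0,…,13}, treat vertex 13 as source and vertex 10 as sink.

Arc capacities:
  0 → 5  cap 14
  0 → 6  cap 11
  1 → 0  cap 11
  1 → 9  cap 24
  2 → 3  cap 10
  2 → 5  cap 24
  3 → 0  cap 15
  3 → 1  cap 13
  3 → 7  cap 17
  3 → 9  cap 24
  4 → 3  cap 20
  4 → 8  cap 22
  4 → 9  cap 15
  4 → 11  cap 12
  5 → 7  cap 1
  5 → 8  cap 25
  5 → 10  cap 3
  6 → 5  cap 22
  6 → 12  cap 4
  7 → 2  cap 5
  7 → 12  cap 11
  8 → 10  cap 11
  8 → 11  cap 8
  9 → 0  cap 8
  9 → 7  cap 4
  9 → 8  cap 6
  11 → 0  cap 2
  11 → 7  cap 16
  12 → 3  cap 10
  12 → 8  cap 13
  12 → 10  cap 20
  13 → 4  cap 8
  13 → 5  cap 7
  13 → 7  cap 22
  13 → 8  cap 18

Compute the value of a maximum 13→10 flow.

augment #1: 13→5→10 bottleneck 3, total now 3
augment #2: 13→8→10 bottleneck 11, total now 14
augment #3: 13→7→12→10 bottleneck 11, total now 25
augment #4: 13→4→3→0→6→12→10 bottleneck 4, total now 29

Maximum flow value: 29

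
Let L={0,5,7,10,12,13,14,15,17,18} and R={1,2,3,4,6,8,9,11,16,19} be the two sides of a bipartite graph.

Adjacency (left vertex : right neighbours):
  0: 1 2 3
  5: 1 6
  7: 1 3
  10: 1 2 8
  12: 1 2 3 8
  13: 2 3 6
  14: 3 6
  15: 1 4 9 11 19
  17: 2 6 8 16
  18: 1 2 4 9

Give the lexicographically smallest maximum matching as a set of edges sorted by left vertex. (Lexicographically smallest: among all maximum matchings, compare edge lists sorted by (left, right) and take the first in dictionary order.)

|M| = 8 (so the lex-smallest maximum matching has 8 edges)
process left vertices in ascending order; for each, take the smallest-labelled available neighbour that still permits 8 edges overall, or leave it unmatched if none does
lex-smallest matching: {0-1, 5-6, 7-3, 10-2, 12-8, 15-4, 17-16, 18-9}

Lex-smallest maximum matching: {(0,1), (5,6), (7,3), (10,2), (12,8), (15,4), (17,16), (18,9)}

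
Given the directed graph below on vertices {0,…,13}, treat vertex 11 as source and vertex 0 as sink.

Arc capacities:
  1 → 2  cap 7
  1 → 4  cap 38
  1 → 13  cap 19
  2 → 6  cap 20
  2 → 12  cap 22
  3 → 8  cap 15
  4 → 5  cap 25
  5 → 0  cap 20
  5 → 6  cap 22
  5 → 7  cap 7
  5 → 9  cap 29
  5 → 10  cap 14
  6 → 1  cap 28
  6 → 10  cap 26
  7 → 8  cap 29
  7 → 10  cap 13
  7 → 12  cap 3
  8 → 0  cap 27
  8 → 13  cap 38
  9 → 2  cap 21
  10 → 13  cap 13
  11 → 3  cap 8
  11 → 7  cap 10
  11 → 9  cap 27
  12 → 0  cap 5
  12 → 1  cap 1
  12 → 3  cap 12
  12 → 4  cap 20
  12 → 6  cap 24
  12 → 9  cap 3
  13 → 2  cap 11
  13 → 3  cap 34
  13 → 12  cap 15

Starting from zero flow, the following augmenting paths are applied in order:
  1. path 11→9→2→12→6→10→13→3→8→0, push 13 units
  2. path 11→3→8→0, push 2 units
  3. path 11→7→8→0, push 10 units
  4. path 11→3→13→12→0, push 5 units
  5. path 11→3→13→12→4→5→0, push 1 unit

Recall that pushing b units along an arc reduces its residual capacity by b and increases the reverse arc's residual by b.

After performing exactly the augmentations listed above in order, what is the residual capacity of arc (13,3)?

after path 1 (11→9→2→12→6→10→13→3→8→0, push 13): res(13,3)=21
after path 2 (11→3→8→0, push 2): res(13,3)=21
after path 3 (11→7→8→0, push 10): res(13,3)=21
after path 4 (11→3→13→12→0, push 5): res(13,3)=26
after path 5 (11→3→13→12→4→5→0, push 1): res(13,3)=27

Residual capacity of (13,3): 27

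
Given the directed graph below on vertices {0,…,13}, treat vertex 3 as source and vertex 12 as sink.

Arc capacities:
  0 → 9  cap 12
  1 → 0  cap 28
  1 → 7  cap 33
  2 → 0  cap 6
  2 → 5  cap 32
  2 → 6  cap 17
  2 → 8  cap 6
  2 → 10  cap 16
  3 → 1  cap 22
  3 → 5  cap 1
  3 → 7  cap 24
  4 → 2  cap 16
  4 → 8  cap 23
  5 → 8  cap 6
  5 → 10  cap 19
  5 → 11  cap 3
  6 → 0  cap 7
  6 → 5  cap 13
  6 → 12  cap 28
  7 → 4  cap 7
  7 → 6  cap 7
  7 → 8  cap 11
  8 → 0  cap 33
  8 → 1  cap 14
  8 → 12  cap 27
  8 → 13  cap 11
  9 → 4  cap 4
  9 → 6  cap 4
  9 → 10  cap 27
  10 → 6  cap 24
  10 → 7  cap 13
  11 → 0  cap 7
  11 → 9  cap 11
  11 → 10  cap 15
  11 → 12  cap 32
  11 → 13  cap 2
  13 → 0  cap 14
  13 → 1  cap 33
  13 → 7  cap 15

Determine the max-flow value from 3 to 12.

augment #1: 3→5→8→12 bottleneck 1, total now 1
augment #2: 3→7→6→12 bottleneck 7, total now 8
augment #3: 3→7→8→12 bottleneck 11, total now 19
augment #4: 3→7→4→8→12 bottleneck 6, total now 25
augment #5: 3→1→0→9→6→12 bottleneck 4, total now 29
augment #6: 3→1→7→4→8→12 bottleneck 1, total now 30
augment #7: 3→1→0→9→4→8→12 bottleneck 4, total now 34
augment #8: 3→1→0→9→10→6→12 bottleneck 4, total now 38

Maximum flow value: 38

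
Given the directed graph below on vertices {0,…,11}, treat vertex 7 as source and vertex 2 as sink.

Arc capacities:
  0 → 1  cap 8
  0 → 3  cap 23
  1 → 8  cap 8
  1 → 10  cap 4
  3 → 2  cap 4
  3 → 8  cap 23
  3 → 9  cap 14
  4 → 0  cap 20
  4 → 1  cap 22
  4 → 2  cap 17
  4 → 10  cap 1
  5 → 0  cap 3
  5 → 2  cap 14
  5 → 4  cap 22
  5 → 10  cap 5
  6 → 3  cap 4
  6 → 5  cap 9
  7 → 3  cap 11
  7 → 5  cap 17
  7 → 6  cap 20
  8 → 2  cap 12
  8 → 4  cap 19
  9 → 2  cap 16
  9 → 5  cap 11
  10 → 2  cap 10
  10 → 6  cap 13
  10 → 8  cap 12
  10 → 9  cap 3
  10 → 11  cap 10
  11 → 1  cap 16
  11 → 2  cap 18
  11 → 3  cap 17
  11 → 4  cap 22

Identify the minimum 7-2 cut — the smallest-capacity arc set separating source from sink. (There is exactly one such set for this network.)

augment #1: 7→3→2 push 4
augment #2: 7→5→2 push 14
augment #3: 7→3→8→2 push 7
augment #4: 7→5→4→2 push 3
augment #5: 7→6→3→8→2 push 4
augment #6: 7→6→5→4→2 push 9
max flow = 41; residual-reachable set from 7 gives S-side
cut edges (S→T): {(6,3), (6,5), (7,3), (7,5)} total cap 41

Min-cut arcs: {(6,3), (6,5), (7,3), (7,5)} (total capacity 41)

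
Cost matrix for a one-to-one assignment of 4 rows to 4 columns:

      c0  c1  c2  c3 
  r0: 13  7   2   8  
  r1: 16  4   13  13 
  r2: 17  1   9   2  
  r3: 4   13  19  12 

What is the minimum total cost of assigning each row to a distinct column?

Minimum assignment cost: 12

optimal assignment: row0→col2 (cost 2), row1→col1 (cost 4), row2→col3 (cost 2), row3→col0 (cost 4)
total = 2 + 4 + 2 + 4 = 12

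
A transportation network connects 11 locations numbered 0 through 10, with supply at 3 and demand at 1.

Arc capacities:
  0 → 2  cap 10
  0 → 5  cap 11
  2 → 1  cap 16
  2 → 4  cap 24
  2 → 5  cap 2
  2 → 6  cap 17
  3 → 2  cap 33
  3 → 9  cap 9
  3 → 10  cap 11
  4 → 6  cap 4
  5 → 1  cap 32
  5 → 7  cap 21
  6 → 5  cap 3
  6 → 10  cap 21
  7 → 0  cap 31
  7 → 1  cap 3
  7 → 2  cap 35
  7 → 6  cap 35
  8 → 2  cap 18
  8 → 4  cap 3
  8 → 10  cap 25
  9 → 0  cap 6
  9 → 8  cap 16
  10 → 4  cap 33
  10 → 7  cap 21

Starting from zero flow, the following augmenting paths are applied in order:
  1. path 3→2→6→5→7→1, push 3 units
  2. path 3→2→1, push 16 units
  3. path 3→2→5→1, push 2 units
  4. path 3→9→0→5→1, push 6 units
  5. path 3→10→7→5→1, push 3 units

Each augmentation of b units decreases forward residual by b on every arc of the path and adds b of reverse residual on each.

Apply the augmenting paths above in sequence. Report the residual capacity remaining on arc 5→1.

after path 1 (3→2→6→5→7→1, push 3): res(5,1)=32
after path 2 (3→2→1, push 16): res(5,1)=32
after path 3 (3→2→5→1, push 2): res(5,1)=30
after path 4 (3→9→0→5→1, push 6): res(5,1)=24
after path 5 (3→10→7→5→1, push 3): res(5,1)=21

Residual capacity of (5,1): 21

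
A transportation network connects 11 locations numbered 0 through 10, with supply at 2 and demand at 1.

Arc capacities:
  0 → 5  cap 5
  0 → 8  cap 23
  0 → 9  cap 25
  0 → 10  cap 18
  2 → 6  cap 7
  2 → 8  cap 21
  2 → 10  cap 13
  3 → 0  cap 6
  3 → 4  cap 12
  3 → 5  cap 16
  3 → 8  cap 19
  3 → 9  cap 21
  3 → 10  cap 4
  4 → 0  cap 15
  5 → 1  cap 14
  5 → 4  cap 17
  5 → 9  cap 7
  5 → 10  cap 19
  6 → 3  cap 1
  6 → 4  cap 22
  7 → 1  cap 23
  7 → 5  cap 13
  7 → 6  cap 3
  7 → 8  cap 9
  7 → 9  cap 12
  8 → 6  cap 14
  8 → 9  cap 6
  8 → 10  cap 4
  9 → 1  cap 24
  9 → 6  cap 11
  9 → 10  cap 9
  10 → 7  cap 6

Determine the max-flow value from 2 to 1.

Maximum flow value: 28

augment #1: 2→8→9→1 bottleneck 6, total now 6
augment #2: 2→10→7→1 bottleneck 6, total now 12
augment #3: 2→6→3→5→1 bottleneck 1, total now 13
augment #4: 2→6→4→0→5→1 bottleneck 5, total now 18
augment #5: 2→6→4→0→9→1 bottleneck 1, total now 19
augment #6: 2→8→6→4→0→9→1 bottleneck 9, total now 28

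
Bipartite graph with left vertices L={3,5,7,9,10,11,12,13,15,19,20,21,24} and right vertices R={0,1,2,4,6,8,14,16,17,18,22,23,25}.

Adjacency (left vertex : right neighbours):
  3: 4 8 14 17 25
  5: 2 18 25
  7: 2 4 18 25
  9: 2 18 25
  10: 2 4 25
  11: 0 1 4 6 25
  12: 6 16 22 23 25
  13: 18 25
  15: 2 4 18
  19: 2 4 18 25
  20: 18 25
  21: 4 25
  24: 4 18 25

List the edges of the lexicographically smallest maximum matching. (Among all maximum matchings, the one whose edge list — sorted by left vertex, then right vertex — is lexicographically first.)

Lex-smallest maximum matching: {(3,8), (5,2), (7,4), (9,18), (10,25), (11,0), (12,6)}

|M| = 7 (so the lex-smallest maximum matching has 7 edges)
process left vertices in ascending order; for each, take the smallest-labelled available neighbour that still permits 7 edges overall, or leave it unmatched if none does
lex-smallest matching: {3-8, 5-2, 7-4, 9-18, 10-25, 11-0, 12-6}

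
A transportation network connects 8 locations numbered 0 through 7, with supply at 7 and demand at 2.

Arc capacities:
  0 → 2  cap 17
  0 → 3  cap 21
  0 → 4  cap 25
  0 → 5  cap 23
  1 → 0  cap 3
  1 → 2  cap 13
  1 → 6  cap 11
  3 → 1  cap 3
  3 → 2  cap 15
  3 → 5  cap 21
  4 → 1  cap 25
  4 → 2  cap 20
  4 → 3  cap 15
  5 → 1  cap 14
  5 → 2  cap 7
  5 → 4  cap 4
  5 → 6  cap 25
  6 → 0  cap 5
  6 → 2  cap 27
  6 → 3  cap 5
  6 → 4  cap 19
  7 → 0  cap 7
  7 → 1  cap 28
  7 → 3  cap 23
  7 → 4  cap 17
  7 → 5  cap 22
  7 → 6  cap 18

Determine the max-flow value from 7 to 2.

Maximum flow value: 97

augment #1: 7→0→2 bottleneck 7, total now 7
augment #2: 7→1→2 bottleneck 13, total now 20
augment #3: 7→3→2 bottleneck 15, total now 35
augment #4: 7→4→2 bottleneck 17, total now 52
augment #5: 7→5→2 bottleneck 7, total now 59
augment #6: 7→6→2 bottleneck 18, total now 77
augment #7: 7→1→0→2 bottleneck 3, total now 80
augment #8: 7→1→6→2 bottleneck 9, total now 89
augment #9: 7→5→4→2 bottleneck 3, total now 92
augment #10: 7→1→6→0→2 bottleneck 2, total now 94
augment #11: 7→5→6→0→2 bottleneck 3, total now 97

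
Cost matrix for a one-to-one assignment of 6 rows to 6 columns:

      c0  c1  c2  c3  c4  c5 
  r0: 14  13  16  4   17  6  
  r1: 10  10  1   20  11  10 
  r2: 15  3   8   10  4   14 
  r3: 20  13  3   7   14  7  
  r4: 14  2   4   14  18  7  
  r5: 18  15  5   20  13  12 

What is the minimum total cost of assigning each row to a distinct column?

optimal assignment: row0→col3 (cost 4), row1→col0 (cost 10), row2→col4 (cost 4), row3→col5 (cost 7), row4→col1 (cost 2), row5→col2 (cost 5)
total = 4 + 10 + 4 + 7 + 2 + 5 = 32

Minimum assignment cost: 32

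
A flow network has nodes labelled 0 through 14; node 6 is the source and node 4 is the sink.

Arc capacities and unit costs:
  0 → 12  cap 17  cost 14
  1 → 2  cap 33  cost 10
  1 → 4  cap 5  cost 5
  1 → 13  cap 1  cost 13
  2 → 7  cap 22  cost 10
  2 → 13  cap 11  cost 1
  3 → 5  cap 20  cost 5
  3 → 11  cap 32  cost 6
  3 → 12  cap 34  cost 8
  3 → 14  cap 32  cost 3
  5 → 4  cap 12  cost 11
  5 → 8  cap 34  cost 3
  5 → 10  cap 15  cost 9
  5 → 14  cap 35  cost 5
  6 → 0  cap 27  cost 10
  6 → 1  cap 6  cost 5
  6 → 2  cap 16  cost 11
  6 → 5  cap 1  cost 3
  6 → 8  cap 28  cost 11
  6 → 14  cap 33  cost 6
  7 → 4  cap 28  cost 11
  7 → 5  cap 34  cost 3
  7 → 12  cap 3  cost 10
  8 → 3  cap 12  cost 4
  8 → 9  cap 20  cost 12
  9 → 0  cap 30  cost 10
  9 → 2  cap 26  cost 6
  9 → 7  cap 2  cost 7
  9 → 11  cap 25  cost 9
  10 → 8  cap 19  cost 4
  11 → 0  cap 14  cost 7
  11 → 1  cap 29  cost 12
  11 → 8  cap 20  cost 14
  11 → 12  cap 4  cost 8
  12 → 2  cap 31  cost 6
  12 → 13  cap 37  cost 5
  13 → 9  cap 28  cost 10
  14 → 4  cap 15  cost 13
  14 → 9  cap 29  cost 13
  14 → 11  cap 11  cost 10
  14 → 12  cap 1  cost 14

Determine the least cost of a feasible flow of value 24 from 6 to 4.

shortest-cost path #1: 6→1→4 push 5 @ unit cost 10 (adds 50)
shortest-cost path #2: 6→5→4 push 1 @ unit cost 14 (adds 14)
shortest-cost path #3: 6→14→4 push 15 @ unit cost 19 (adds 285)
shortest-cost path #4: 6→8→3→5→4 push 3 @ unit cost 31 (adds 93)
total cost = 442

Minimum cost for 24 units: 442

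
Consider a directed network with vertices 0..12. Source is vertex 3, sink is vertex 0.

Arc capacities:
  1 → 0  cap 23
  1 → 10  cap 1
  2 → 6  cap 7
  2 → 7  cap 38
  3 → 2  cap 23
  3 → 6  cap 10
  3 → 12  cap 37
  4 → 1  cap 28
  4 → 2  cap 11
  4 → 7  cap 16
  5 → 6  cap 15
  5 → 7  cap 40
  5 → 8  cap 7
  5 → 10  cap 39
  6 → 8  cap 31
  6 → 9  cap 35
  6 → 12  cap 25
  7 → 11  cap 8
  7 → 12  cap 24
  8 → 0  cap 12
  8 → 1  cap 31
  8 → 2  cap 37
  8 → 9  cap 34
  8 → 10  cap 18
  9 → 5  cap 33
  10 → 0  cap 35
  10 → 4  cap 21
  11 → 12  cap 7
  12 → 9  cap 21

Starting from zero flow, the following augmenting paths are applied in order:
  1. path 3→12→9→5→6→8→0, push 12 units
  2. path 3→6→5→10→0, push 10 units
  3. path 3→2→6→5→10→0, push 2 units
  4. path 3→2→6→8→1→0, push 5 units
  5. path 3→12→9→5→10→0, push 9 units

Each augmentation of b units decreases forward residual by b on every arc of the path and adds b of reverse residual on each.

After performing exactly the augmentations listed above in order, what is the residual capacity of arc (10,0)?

Residual capacity of (10,0): 14

after path 1 (3→12→9→5→6→8→0, push 12): res(10,0)=35
after path 2 (3→6→5→10→0, push 10): res(10,0)=25
after path 3 (3→2→6→5→10→0, push 2): res(10,0)=23
after path 4 (3→2→6→8→1→0, push 5): res(10,0)=23
after path 5 (3→12→9→5→10→0, push 9): res(10,0)=14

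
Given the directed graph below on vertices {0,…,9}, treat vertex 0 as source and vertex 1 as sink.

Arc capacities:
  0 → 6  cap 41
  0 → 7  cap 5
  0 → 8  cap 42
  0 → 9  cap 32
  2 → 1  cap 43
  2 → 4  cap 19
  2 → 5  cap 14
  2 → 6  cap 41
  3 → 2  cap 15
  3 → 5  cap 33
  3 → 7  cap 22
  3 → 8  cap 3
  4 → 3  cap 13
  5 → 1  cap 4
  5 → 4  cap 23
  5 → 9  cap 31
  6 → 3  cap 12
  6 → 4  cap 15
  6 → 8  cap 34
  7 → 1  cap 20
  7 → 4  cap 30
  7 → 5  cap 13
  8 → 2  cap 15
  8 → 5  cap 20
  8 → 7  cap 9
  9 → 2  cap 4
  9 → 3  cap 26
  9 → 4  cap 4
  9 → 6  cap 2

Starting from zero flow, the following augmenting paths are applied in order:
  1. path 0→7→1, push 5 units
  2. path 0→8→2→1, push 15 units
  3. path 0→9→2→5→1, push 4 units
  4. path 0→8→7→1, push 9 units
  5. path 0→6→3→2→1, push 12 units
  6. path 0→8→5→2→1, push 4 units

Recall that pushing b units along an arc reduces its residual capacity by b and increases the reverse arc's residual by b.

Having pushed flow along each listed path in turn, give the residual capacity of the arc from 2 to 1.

Residual capacity of (2,1): 12

after path 1 (0→7→1, push 5): res(2,1)=43
after path 2 (0→8→2→1, push 15): res(2,1)=28
after path 3 (0→9→2→5→1, push 4): res(2,1)=28
after path 4 (0→8→7→1, push 9): res(2,1)=28
after path 5 (0→6→3→2→1, push 12): res(2,1)=16
after path 6 (0→8→5→2→1, push 4): res(2,1)=12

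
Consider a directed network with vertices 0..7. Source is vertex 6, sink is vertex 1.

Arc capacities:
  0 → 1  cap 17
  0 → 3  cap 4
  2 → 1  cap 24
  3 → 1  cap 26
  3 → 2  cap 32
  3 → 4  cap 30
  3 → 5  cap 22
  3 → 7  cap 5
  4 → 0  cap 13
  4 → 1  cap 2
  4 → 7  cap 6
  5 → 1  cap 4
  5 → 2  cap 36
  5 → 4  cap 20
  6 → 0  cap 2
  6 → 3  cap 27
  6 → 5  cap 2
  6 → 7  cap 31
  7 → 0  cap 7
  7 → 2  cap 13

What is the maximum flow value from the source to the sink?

Maximum flow value: 51

augment #1: 6→0→1 bottleneck 2, total now 2
augment #2: 6→3→1 bottleneck 26, total now 28
augment #3: 6→5→1 bottleneck 2, total now 30
augment #4: 6→3→2→1 bottleneck 1, total now 31
augment #5: 6→7→0→1 bottleneck 7, total now 38
augment #6: 6→7→2→1 bottleneck 13, total now 51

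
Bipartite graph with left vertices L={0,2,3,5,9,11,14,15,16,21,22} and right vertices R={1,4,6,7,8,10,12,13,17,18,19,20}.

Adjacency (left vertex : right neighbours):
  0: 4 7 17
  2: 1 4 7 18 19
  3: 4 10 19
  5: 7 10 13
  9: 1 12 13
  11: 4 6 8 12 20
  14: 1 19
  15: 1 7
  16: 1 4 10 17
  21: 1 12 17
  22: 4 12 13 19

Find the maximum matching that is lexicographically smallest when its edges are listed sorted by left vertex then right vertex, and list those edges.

|M| = 10 (so the lex-smallest maximum matching has 10 edges)
process left vertices in ascending order; for each, take the smallest-labelled available neighbour that still permits 10 edges overall, or leave it unmatched if none does
lex-smallest matching: {0-4, 2-18, 3-10, 5-7, 9-1, 11-6, 14-19, 16-17, 21-12, 22-13}

Lex-smallest maximum matching: {(0,4), (2,18), (3,10), (5,7), (9,1), (11,6), (14,19), (16,17), (21,12), (22,13)}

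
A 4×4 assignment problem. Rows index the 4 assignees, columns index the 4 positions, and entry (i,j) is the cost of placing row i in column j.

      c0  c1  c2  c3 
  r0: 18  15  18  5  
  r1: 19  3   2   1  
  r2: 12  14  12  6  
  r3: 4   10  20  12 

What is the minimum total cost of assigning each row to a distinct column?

Minimum assignment cost: 24

optimal assignment: row0→col3 (cost 5), row1→col1 (cost 3), row2→col2 (cost 12), row3→col0 (cost 4)
total = 5 + 3 + 12 + 4 = 24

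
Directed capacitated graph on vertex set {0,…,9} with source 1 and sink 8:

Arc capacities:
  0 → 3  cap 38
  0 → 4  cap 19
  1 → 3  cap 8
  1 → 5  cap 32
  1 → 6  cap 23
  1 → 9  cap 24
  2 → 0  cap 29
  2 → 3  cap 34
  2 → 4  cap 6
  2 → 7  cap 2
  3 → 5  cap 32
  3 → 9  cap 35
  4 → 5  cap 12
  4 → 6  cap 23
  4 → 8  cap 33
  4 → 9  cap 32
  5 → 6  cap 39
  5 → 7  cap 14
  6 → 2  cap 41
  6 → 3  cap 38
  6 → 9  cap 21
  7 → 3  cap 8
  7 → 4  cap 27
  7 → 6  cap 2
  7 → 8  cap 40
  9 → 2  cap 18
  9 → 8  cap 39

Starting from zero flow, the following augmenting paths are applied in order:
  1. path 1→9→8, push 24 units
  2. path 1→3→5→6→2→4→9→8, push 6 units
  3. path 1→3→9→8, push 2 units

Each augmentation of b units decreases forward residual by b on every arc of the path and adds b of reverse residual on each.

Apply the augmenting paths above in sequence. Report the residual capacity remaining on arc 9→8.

Residual capacity of (9,8): 7

after path 1 (1→9→8, push 24): res(9,8)=15
after path 2 (1→3→5→6→2→4→9→8, push 6): res(9,8)=9
after path 3 (1→3→9→8, push 2): res(9,8)=7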